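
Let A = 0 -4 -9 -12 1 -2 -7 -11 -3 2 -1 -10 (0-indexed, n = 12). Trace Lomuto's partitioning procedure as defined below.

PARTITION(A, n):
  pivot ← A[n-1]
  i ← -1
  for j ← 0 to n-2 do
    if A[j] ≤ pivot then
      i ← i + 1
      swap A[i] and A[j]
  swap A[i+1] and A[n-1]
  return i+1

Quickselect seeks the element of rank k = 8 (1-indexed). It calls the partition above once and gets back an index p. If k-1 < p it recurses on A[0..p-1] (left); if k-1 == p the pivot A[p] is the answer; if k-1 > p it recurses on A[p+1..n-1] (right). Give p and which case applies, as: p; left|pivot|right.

2; right

pivot=-10, i=-1
j=0: 0>-10, skip
j=1: -4>-10, skip
j=2: -9>-10, skip
j=3: -12≤-10, i=0, swap(0,3) ⇒ -12 -4 -9 0 1 -2 -7 -11 -3 2 -1 -10
j=4: 1>-10, skip
j=5: -2>-10, skip
j=6: -7>-10, skip
j=7: -11≤-10, i=1, swap(1,7) ⇒ -12 -11 -9 0 1 -2 -7 -4 -3 2 -1 -10
j=8: -3>-10, skip
j=9: 2>-10, skip
j=10: -1>-10, skip
swap(2,11) ⇒ -12 -11 -10 0 1 -2 -7 -4 -3 2 -1 -9; return 2
p = 2; k-1 = 7 > 2 ⇒ right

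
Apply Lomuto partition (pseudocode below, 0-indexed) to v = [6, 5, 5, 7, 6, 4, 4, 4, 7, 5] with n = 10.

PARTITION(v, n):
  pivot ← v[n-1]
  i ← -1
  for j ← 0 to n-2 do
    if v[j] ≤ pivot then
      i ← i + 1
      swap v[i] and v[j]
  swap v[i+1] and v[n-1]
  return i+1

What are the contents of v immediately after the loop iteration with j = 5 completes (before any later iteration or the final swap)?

pivot=5, i=-1
j=0: 6>5, skip
j=1: 5≤5, i=0, swap(0,1) ⇒ [5, 6, 5, 7, 6, 4, 4, 4, 7, 5]
j=2: 5≤5, i=1, swap(1,2) ⇒ [5, 5, 6, 7, 6, 4, 4, 4, 7, 5]
j=3: 7>5, skip
j=4: 6>5, skip
j=5: 4≤5, i=2, swap(2,5) ⇒ [5, 5, 4, 7, 6, 6, 4, 4, 7, 5]
(after j=5) v = [5, 5, 4, 7, 6, 6, 4, 4, 7, 5]

[5, 5, 4, 7, 6, 6, 4, 4, 7, 5]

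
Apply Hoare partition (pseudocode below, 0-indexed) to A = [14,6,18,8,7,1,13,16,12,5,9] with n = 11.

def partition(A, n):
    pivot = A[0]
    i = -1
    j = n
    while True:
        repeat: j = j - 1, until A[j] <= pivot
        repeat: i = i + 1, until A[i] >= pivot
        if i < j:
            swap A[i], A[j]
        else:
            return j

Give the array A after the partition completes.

[9,6,5,8,7,1,13,12,16,18,14]

pivot = A[0] = 14; i = -1, j = 11
j→10 (A[10]=9≤14), i→0 (A[0]=14≥14); i<j, swap → [9,6,18,8,7,1,13,16,12,5,14]
j→9 (A[9]=5≤14), i→2 (A[2]=18≥14); i<j, swap → [9,6,5,8,7,1,13,16,12,18,14]
j→8 (A[8]=12≤14), i→7 (A[7]=16≥14); i<j, swap → [9,6,5,8,7,1,13,12,16,18,14]
j→7, i→8; i≥j, return j=7. A = [9,6,5,8,7,1,13,12,16,18,14]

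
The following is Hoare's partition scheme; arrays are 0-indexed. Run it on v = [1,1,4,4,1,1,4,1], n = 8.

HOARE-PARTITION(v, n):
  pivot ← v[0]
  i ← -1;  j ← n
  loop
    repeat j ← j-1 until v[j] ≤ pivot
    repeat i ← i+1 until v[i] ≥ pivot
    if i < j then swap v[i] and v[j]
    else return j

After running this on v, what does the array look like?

pivot = v[0] = 1; i = -1, j = 8
j→7 (v[7]=1≤1), i→0 (v[0]=1≥1); i<j, swap → [1,1,4,4,1,1,4,1]
j→5 (v[5]=1≤1), i→1 (v[1]=1≥1); i<j, swap → [1,1,4,4,1,1,4,1]
j→4 (v[4]=1≤1), i→2 (v[2]=4≥1); i<j, swap → [1,1,1,4,4,1,4,1]
j→2, i→3; i≥j, return j=2. v = [1,1,1,4,4,1,4,1]

[1,1,1,4,4,1,4,1]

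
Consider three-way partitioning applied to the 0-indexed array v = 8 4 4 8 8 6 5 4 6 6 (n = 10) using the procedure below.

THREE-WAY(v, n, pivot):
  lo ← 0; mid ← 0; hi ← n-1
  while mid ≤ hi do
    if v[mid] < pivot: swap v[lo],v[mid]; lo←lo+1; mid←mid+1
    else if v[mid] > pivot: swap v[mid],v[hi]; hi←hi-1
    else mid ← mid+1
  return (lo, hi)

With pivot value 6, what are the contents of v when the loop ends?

4 4 4 5 6 6 6 8 8 8

pivot = 6; lo=0, mid=0, hi=9
v[mid]=8>6: swap v[0],v[9]; hi=8 → 6 4 4 8 8 6 5 4 6 8
v[mid]=6=6: mid=1
v[mid]=4<6: swap v[0],v[1]; lo=1,mid=2 → 4 6 4 8 8 6 5 4 6 8
v[mid]=4<6: swap v[1],v[2]; lo=2,mid=3 → 4 4 6 8 8 6 5 4 6 8
v[mid]=8>6: swap v[3],v[8]; hi=7 → 4 4 6 6 8 6 5 4 8 8
v[mid]=6=6: mid=4
v[mid]=8>6: swap v[4],v[7]; hi=6 → 4 4 6 6 4 6 5 8 8 8
v[mid]=4<6: swap v[2],v[4]; lo=3,mid=5 → 4 4 4 6 6 6 5 8 8 8
v[mid]=6=6: mid=6
v[mid]=5<6: swap v[3],v[6]; lo=4,mid=7 → 4 4 4 5 6 6 6 8 8 8
end: lo=4, hi=6; v = 4 4 4 5 6 6 6 8 8 8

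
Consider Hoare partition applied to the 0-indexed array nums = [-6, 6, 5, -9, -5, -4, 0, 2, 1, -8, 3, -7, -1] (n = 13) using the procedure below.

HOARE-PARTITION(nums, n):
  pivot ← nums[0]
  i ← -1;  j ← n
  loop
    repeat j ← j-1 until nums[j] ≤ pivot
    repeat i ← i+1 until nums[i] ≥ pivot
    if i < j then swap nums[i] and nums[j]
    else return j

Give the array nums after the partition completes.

pivot=-6
j stops at 11 (-7), i stops at 0 (-6); swap ⇒ [-7, 6, 5, -9, -5, -4, 0, 2, 1, -8, 3, -6, -1]
j stops at 9 (-8), i stops at 1 (6); swap ⇒ [-7, -8, 5, -9, -5, -4, 0, 2, 1, 6, 3, -6, -1]
j stops at 3 (-9), i stops at 2 (5); swap ⇒ [-7, -8, -9, 5, -5, -4, 0, 2, 1, 6, 3, -6, -1]
j stops at 2, i stops at 3; i≥j ⇒ return 2. nums=[-7, -8, -9, 5, -5, -4, 0, 2, 1, 6, 3, -6, -1]

[-7, -8, -9, 5, -5, -4, 0, 2, 1, 6, 3, -6, -1]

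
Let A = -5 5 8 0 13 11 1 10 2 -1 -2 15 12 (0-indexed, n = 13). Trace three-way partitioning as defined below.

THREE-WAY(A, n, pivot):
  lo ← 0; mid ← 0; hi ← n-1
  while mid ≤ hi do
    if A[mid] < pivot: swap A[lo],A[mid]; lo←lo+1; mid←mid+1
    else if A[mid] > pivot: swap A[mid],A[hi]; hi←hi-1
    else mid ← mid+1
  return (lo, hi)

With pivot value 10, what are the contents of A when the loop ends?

pivot = 10; lo=0, mid=0, hi=12
A[mid]=-5<10: swap A[0],A[0]; lo=1,mid=1 → -5 5 8 0 13 11 1 10 2 -1 -2 15 12
A[mid]=5<10: swap A[1],A[1]; lo=2,mid=2 → -5 5 8 0 13 11 1 10 2 -1 -2 15 12
A[mid]=8<10: swap A[2],A[2]; lo=3,mid=3 → -5 5 8 0 13 11 1 10 2 -1 -2 15 12
A[mid]=0<10: swap A[3],A[3]; lo=4,mid=4 → -5 5 8 0 13 11 1 10 2 -1 -2 15 12
A[mid]=13>10: swap A[4],A[12]; hi=11 → -5 5 8 0 12 11 1 10 2 -1 -2 15 13
A[mid]=12>10: swap A[4],A[11]; hi=10 → -5 5 8 0 15 11 1 10 2 -1 -2 12 13
A[mid]=15>10: swap A[4],A[10]; hi=9 → -5 5 8 0 -2 11 1 10 2 -1 15 12 13
A[mid]=-2<10: swap A[4],A[4]; lo=5,mid=5 → -5 5 8 0 -2 11 1 10 2 -1 15 12 13
A[mid]=11>10: swap A[5],A[9]; hi=8 → -5 5 8 0 -2 -1 1 10 2 11 15 12 13
A[mid]=-1<10: swap A[5],A[5]; lo=6,mid=6 → -5 5 8 0 -2 -1 1 10 2 11 15 12 13
A[mid]=1<10: swap A[6],A[6]; lo=7,mid=7 → -5 5 8 0 -2 -1 1 10 2 11 15 12 13
A[mid]=10=10: mid=8
A[mid]=2<10: swap A[7],A[8]; lo=8,mid=9 → -5 5 8 0 -2 -1 1 2 10 11 15 12 13
end: lo=8, hi=8; A = -5 5 8 0 -2 -1 1 2 10 11 15 12 13

-5 5 8 0 -2 -1 1 2 10 11 15 12 13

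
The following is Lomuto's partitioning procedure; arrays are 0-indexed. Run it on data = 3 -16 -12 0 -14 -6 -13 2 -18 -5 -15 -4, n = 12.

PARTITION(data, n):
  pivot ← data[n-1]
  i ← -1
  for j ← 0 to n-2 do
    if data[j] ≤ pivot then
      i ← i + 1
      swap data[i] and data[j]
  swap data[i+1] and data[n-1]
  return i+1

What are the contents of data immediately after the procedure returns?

-16 -12 -14 -6 -13 -18 -5 -15 -4 3 2 0

pivot=-4, i=-1
j=0: 3>-4, skip
j=1: -16≤-4, i=0, swap(0,1) ⇒ -16 3 -12 0 -14 -6 -13 2 -18 -5 -15 -4
j=2: -12≤-4, i=1, swap(1,2) ⇒ -16 -12 3 0 -14 -6 -13 2 -18 -5 -15 -4
j=3: 0>-4, skip
j=4: -14≤-4, i=2, swap(2,4) ⇒ -16 -12 -14 0 3 -6 -13 2 -18 -5 -15 -4
j=5: -6≤-4, i=3, swap(3,5) ⇒ -16 -12 -14 -6 3 0 -13 2 -18 -5 -15 -4
j=6: -13≤-4, i=4, swap(4,6) ⇒ -16 -12 -14 -6 -13 0 3 2 -18 -5 -15 -4
j=7: 2>-4, skip
j=8: -18≤-4, i=5, swap(5,8) ⇒ -16 -12 -14 -6 -13 -18 3 2 0 -5 -15 -4
j=9: -5≤-4, i=6, swap(6,9) ⇒ -16 -12 -14 -6 -13 -18 -5 2 0 3 -15 -4
j=10: -15≤-4, i=7, swap(7,10) ⇒ -16 -12 -14 -6 -13 -18 -5 -15 0 3 2 -4
swap(8,11) ⇒ -16 -12 -14 -6 -13 -18 -5 -15 -4 3 2 0; return 8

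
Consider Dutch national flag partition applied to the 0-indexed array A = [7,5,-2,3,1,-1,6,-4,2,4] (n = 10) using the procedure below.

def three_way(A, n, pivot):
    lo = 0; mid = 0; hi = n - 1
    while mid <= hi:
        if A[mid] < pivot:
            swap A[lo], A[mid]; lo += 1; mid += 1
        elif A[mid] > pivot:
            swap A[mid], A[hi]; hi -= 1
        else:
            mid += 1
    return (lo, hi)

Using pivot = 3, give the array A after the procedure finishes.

pivot = 3; lo=0, mid=0, hi=9
A[mid]=7>3: swap A[0],A[9]; hi=8 → [4,5,-2,3,1,-1,6,-4,2,7]
A[mid]=4>3: swap A[0],A[8]; hi=7 → [2,5,-2,3,1,-1,6,-4,4,7]
A[mid]=2<3: swap A[0],A[0]; lo=1,mid=1 → [2,5,-2,3,1,-1,6,-4,4,7]
A[mid]=5>3: swap A[1],A[7]; hi=6 → [2,-4,-2,3,1,-1,6,5,4,7]
A[mid]=-4<3: swap A[1],A[1]; lo=2,mid=2 → [2,-4,-2,3,1,-1,6,5,4,7]
A[mid]=-2<3: swap A[2],A[2]; lo=3,mid=3 → [2,-4,-2,3,1,-1,6,5,4,7]
A[mid]=3=3: mid=4
A[mid]=1<3: swap A[3],A[4]; lo=4,mid=5 → [2,-4,-2,1,3,-1,6,5,4,7]
A[mid]=-1<3: swap A[4],A[5]; lo=5,mid=6 → [2,-4,-2,1,-1,3,6,5,4,7]
A[mid]=6>3: swap A[6],A[6]; hi=5 → [2,-4,-2,1,-1,3,6,5,4,7]
end: lo=5, hi=5; A = [2,-4,-2,1,-1,3,6,5,4,7]

[2,-4,-2,1,-1,3,6,5,4,7]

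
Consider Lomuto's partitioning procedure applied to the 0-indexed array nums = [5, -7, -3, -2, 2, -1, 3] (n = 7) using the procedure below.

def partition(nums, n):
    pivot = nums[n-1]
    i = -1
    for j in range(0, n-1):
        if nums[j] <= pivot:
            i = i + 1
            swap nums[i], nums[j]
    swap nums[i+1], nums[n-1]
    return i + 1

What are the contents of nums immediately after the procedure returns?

[-7, -3, -2, 2, -1, 3, 5]

pivot = nums[6] = 3; i = -1
j=0: nums[0]=5 > 3 → no swap
j=1: nums[1]=-7 ≤ 3 → i=0, swap nums[0],nums[1] → [-7, 5, -3, -2, 2, -1, 3]
j=2: nums[2]=-3 ≤ 3 → i=1, swap nums[1],nums[2] → [-7, -3, 5, -2, 2, -1, 3]
j=3: nums[3]=-2 ≤ 3 → i=2, swap nums[2],nums[3] → [-7, -3, -2, 5, 2, -1, 3]
j=4: nums[4]=2 ≤ 3 → i=3, swap nums[3],nums[4] → [-7, -3, -2, 2, 5, -1, 3]
j=5: nums[5]=-1 ≤ 3 → i=4, swap nums[4],nums[5] → [-7, -3, -2, 2, -1, 5, 3]
final swap nums[5],nums[6] → [-7, -3, -2, 2, -1, 3, 5]; return 5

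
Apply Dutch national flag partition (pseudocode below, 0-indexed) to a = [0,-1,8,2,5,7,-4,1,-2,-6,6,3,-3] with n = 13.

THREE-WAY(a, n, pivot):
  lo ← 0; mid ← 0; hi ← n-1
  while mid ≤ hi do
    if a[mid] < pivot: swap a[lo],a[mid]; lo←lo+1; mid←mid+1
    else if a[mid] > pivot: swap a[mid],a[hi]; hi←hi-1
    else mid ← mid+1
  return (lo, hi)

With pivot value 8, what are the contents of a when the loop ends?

lo=0 mid=0 hi=12
0<8: swap(0,0), lo=1 mid=1 ⇒ [0,-1,8,2,5,7,-4,1,-2,-6,6,3,-3]
-1<8: swap(1,1), lo=2 mid=2 ⇒ [0,-1,8,2,5,7,-4,1,-2,-6,6,3,-3]
8=8: mid=3
2<8: swap(2,3), lo=3 mid=4 ⇒ [0,-1,2,8,5,7,-4,1,-2,-6,6,3,-3]
5<8: swap(3,4), lo=4 mid=5 ⇒ [0,-1,2,5,8,7,-4,1,-2,-6,6,3,-3]
7<8: swap(4,5), lo=5 mid=6 ⇒ [0,-1,2,5,7,8,-4,1,-2,-6,6,3,-3]
-4<8: swap(5,6), lo=6 mid=7 ⇒ [0,-1,2,5,7,-4,8,1,-2,-6,6,3,-3]
1<8: swap(6,7), lo=7 mid=8 ⇒ [0,-1,2,5,7,-4,1,8,-2,-6,6,3,-3]
-2<8: swap(7,8), lo=8 mid=9 ⇒ [0,-1,2,5,7,-4,1,-2,8,-6,6,3,-3]
-6<8: swap(8,9), lo=9 mid=10 ⇒ [0,-1,2,5,7,-4,1,-2,-6,8,6,3,-3]
6<8: swap(9,10), lo=10 mid=11 ⇒ [0,-1,2,5,7,-4,1,-2,-6,6,8,3,-3]
3<8: swap(10,11), lo=11 mid=12 ⇒ [0,-1,2,5,7,-4,1,-2,-6,6,3,8,-3]
-3<8: swap(11,12), lo=12 mid=13 ⇒ [0,-1,2,5,7,-4,1,-2,-6,6,3,-3,8]
done. lo=12 hi=12; a=[0,-1,2,5,7,-4,1,-2,-6,6,3,-3,8]

[0,-1,2,5,7,-4,1,-2,-6,6,3,-3,8]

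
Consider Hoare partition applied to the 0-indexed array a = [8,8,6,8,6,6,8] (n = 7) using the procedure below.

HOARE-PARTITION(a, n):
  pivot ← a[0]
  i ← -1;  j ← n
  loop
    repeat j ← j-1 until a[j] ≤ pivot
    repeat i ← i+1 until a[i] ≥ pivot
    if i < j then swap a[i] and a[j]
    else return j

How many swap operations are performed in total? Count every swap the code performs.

pivot=8
j stops at 6 (8), i stops at 0 (8); swap ⇒ [8,8,6,8,6,6,8]
j stops at 5 (6), i stops at 1 (8); swap ⇒ [8,6,6,8,6,8,8]
j stops at 4 (6), i stops at 3 (8); swap ⇒ [8,6,6,6,8,8,8]
j stops at 3, i stops at 4; i≥j ⇒ return 3. a=[8,6,6,6,8,8,8]

3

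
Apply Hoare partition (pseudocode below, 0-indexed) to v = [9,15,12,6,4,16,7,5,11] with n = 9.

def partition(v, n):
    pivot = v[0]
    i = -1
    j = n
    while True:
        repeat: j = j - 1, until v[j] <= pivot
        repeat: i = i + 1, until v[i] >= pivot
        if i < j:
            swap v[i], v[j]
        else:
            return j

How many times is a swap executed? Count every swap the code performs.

3

pivot = v[0] = 9; i = -1, j = 9
j→7 (v[7]=5≤9), i→0 (v[0]=9≥9); i<j, swap → [5,15,12,6,4,16,7,9,11]
j→6 (v[6]=7≤9), i→1 (v[1]=15≥9); i<j, swap → [5,7,12,6,4,16,15,9,11]
j→4 (v[4]=4≤9), i→2 (v[2]=12≥9); i<j, swap → [5,7,4,6,12,16,15,9,11]
j→3, i→4; i≥j, return j=3. v = [5,7,4,6,12,16,15,9,11]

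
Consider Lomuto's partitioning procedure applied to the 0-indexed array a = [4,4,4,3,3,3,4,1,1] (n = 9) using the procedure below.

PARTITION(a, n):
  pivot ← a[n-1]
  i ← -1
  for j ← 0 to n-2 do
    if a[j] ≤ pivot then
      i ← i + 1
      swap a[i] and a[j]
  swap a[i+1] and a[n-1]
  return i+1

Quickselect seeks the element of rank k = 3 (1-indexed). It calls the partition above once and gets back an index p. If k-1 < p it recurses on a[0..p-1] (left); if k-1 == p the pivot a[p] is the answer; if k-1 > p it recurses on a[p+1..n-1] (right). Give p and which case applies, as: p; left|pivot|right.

pivot = a[8] = 1; i = -1
j=0: a[0]=4 > 1 → no swap
j=1: a[1]=4 > 1 → no swap
j=2: a[2]=4 > 1 → no swap
j=3: a[3]=3 > 1 → no swap
j=4: a[4]=3 > 1 → no swap
j=5: a[5]=3 > 1 → no swap
j=6: a[6]=4 > 1 → no swap
j=7: a[7]=1 ≤ 1 → i=0, swap a[0],a[7] → [1,4,4,3,3,3,4,4,1]
final swap a[1],a[8] → [1,1,4,3,3,3,4,4,4]; return 1
p = 1; k-1 = 2 > 1 ⇒ right

1; right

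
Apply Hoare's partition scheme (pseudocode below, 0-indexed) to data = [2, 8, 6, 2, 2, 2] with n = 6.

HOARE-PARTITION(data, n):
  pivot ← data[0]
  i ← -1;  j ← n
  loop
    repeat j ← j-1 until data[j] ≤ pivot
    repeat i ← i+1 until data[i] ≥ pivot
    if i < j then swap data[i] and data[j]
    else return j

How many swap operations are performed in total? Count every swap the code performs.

pivot = data[0] = 2; i = -1, j = 6
j→5 (data[5]=2≤2), i→0 (data[0]=2≥2); i<j, swap → [2, 8, 6, 2, 2, 2]
j→4 (data[4]=2≤2), i→1 (data[1]=8≥2); i<j, swap → [2, 2, 6, 2, 8, 2]
j→3 (data[3]=2≤2), i→2 (data[2]=6≥2); i<j, swap → [2, 2, 2, 6, 8, 2]
j→2, i→3; i≥j, return j=2. data = [2, 2, 2, 6, 8, 2]

3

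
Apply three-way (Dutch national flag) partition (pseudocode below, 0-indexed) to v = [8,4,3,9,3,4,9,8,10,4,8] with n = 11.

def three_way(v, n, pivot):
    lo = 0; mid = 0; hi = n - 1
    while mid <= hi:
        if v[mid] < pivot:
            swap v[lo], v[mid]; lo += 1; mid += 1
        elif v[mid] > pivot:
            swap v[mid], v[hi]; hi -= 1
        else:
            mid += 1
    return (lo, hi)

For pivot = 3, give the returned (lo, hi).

pivot = 3; lo=0, mid=0, hi=10
v[mid]=8>3: swap v[0],v[10]; hi=9 → [8,4,3,9,3,4,9,8,10,4,8]
v[mid]=8>3: swap v[0],v[9]; hi=8 → [4,4,3,9,3,4,9,8,10,8,8]
v[mid]=4>3: swap v[0],v[8]; hi=7 → [10,4,3,9,3,4,9,8,4,8,8]
v[mid]=10>3: swap v[0],v[7]; hi=6 → [8,4,3,9,3,4,9,10,4,8,8]
v[mid]=8>3: swap v[0],v[6]; hi=5 → [9,4,3,9,3,4,8,10,4,8,8]
v[mid]=9>3: swap v[0],v[5]; hi=4 → [4,4,3,9,3,9,8,10,4,8,8]
v[mid]=4>3: swap v[0],v[4]; hi=3 → [3,4,3,9,4,9,8,10,4,8,8]
v[mid]=3=3: mid=1
v[mid]=4>3: swap v[1],v[3]; hi=2 → [3,9,3,4,4,9,8,10,4,8,8]
v[mid]=9>3: swap v[1],v[2]; hi=1 → [3,3,9,4,4,9,8,10,4,8,8]
v[mid]=3=3: mid=2
end: lo=0, hi=1; v = [3,3,9,4,4,9,8,10,4,8,8]

(0, 1)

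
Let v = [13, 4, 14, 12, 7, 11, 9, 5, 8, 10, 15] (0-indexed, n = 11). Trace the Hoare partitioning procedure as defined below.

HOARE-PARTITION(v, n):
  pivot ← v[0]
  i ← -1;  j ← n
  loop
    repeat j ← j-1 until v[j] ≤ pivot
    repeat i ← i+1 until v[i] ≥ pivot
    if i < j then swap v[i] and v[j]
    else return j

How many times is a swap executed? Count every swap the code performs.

2

pivot = v[0] = 13; i = -1, j = 11
j→9 (v[9]=10≤13), i→0 (v[0]=13≥13); i<j, swap → [10, 4, 14, 12, 7, 11, 9, 5, 8, 13, 15]
j→8 (v[8]=8≤13), i→2 (v[2]=14≥13); i<j, swap → [10, 4, 8, 12, 7, 11, 9, 5, 14, 13, 15]
j→7, i→8; i≥j, return j=7. v = [10, 4, 8, 12, 7, 11, 9, 5, 14, 13, 15]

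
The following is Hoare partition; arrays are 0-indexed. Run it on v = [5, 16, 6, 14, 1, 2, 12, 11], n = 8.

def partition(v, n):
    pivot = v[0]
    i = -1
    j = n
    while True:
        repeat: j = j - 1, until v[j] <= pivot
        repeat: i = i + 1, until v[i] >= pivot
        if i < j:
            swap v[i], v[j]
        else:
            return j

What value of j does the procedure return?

pivot=5
j stops at 5 (2), i stops at 0 (5); swap ⇒ [2, 16, 6, 14, 1, 5, 12, 11]
j stops at 4 (1), i stops at 1 (16); swap ⇒ [2, 1, 6, 14, 16, 5, 12, 11]
j stops at 1, i stops at 2; i≥j ⇒ return 1. v=[2, 1, 6, 14, 16, 5, 12, 11]

1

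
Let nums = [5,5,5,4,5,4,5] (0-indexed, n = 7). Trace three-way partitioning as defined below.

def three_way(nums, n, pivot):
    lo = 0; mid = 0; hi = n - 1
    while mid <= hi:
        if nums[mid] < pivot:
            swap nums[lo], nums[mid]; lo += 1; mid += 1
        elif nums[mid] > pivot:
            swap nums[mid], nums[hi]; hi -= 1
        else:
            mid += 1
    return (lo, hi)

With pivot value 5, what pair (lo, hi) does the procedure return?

(2, 6)

pivot = 5; lo=0, mid=0, hi=6
nums[mid]=5=5: mid=1
nums[mid]=5=5: mid=2
nums[mid]=5=5: mid=3
nums[mid]=4<5: swap nums[0],nums[3]; lo=1,mid=4 → [4,5,5,5,5,4,5]
nums[mid]=5=5: mid=5
nums[mid]=4<5: swap nums[1],nums[5]; lo=2,mid=6 → [4,4,5,5,5,5,5]
nums[mid]=5=5: mid=7
end: lo=2, hi=6; nums = [4,4,5,5,5,5,5]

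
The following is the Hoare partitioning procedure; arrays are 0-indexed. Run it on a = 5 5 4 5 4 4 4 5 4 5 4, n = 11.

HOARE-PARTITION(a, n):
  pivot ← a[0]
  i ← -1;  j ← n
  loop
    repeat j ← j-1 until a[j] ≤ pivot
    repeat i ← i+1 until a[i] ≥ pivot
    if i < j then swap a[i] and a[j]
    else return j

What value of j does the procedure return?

pivot=5
j stops at 10 (4), i stops at 0 (5); swap ⇒ 4 5 4 5 4 4 4 5 4 5 5
j stops at 9 (5), i stops at 1 (5); swap ⇒ 4 5 4 5 4 4 4 5 4 5 5
j stops at 8 (4), i stops at 3 (5); swap ⇒ 4 5 4 4 4 4 4 5 5 5 5
j stops at 7, i stops at 7; i≥j ⇒ return 7. a=4 5 4 4 4 4 4 5 5 5 5

7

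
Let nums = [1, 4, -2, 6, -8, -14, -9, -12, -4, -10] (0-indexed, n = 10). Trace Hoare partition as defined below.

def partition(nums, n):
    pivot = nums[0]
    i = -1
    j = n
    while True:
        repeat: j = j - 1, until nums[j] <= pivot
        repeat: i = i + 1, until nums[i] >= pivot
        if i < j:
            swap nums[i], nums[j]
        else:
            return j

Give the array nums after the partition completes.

pivot = nums[0] = 1; i = -1, j = 10
j→9 (nums[9]=-10≤1), i→0 (nums[0]=1≥1); i<j, swap → [-10, 4, -2, 6, -8, -14, -9, -12, -4, 1]
j→8 (nums[8]=-4≤1), i→1 (nums[1]=4≥1); i<j, swap → [-10, -4, -2, 6, -8, -14, -9, -12, 4, 1]
j→7 (nums[7]=-12≤1), i→3 (nums[3]=6≥1); i<j, swap → [-10, -4, -2, -12, -8, -14, -9, 6, 4, 1]
j→6, i→7; i≥j, return j=6. nums = [-10, -4, -2, -12, -8, -14, -9, 6, 4, 1]

[-10, -4, -2, -12, -8, -14, -9, 6, 4, 1]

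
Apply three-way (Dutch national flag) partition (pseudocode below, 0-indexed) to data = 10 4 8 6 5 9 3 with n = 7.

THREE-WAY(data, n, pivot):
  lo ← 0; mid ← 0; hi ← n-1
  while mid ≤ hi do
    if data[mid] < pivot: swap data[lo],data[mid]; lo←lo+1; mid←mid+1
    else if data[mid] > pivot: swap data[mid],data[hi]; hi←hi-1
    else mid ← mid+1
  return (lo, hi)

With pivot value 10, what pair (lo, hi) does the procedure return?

lo=0 mid=0 hi=6
10=10: mid=1
4<10: swap(0,1), lo=1 mid=2 ⇒ 4 10 8 6 5 9 3
8<10: swap(1,2), lo=2 mid=3 ⇒ 4 8 10 6 5 9 3
6<10: swap(2,3), lo=3 mid=4 ⇒ 4 8 6 10 5 9 3
5<10: swap(3,4), lo=4 mid=5 ⇒ 4 8 6 5 10 9 3
9<10: swap(4,5), lo=5 mid=6 ⇒ 4 8 6 5 9 10 3
3<10: swap(5,6), lo=6 mid=7 ⇒ 4 8 6 5 9 3 10
done. lo=6 hi=6; data=4 8 6 5 9 3 10

(6, 6)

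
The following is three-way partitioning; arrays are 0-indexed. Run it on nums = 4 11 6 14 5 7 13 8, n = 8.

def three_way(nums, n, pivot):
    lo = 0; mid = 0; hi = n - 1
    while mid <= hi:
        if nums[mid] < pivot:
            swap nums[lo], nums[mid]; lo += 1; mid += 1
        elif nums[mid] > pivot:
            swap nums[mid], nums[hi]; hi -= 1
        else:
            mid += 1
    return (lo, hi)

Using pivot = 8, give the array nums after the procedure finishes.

lo=0 mid=0 hi=7
4<8: swap(0,0), lo=1 mid=1 ⇒ 4 11 6 14 5 7 13 8
11>8: swap(1,7), hi=6 ⇒ 4 8 6 14 5 7 13 11
8=8: mid=2
6<8: swap(1,2), lo=2 mid=3 ⇒ 4 6 8 14 5 7 13 11
14>8: swap(3,6), hi=5 ⇒ 4 6 8 13 5 7 14 11
13>8: swap(3,5), hi=4 ⇒ 4 6 8 7 5 13 14 11
7<8: swap(2,3), lo=3 mid=4 ⇒ 4 6 7 8 5 13 14 11
5<8: swap(3,4), lo=4 mid=5 ⇒ 4 6 7 5 8 13 14 11
done. lo=4 hi=4; nums=4 6 7 5 8 13 14 11

4 6 7 5 8 13 14 11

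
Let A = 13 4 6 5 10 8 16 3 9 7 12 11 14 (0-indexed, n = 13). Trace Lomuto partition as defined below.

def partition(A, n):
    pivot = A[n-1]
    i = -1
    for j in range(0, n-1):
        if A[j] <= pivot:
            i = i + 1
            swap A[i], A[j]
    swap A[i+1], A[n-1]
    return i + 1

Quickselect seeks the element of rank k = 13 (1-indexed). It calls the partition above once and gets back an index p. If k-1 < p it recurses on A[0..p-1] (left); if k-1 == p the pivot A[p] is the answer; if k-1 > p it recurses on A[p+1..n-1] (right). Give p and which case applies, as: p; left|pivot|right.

11; right

pivot=14, i=-1
j=0: 13≤14, i=0, swap(0,0) ⇒ 13 4 6 5 10 8 16 3 9 7 12 11 14
j=1: 4≤14, i=1, swap(1,1) ⇒ 13 4 6 5 10 8 16 3 9 7 12 11 14
j=2: 6≤14, i=2, swap(2,2) ⇒ 13 4 6 5 10 8 16 3 9 7 12 11 14
j=3: 5≤14, i=3, swap(3,3) ⇒ 13 4 6 5 10 8 16 3 9 7 12 11 14
j=4: 10≤14, i=4, swap(4,4) ⇒ 13 4 6 5 10 8 16 3 9 7 12 11 14
j=5: 8≤14, i=5, swap(5,5) ⇒ 13 4 6 5 10 8 16 3 9 7 12 11 14
j=6: 16>14, skip
j=7: 3≤14, i=6, swap(6,7) ⇒ 13 4 6 5 10 8 3 16 9 7 12 11 14
j=8: 9≤14, i=7, swap(7,8) ⇒ 13 4 6 5 10 8 3 9 16 7 12 11 14
j=9: 7≤14, i=8, swap(8,9) ⇒ 13 4 6 5 10 8 3 9 7 16 12 11 14
j=10: 12≤14, i=9, swap(9,10) ⇒ 13 4 6 5 10 8 3 9 7 12 16 11 14
j=11: 11≤14, i=10, swap(10,11) ⇒ 13 4 6 5 10 8 3 9 7 12 11 16 14
swap(11,12) ⇒ 13 4 6 5 10 8 3 9 7 12 11 14 16; return 11
p = 11; k-1 = 12 > 11 ⇒ right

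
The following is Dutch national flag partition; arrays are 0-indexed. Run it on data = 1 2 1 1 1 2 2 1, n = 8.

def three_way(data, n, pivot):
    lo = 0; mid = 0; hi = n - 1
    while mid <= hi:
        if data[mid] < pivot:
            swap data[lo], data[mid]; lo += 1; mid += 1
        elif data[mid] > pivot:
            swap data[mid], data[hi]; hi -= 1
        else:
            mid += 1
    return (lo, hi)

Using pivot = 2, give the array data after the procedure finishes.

pivot = 2; lo=0, mid=0, hi=7
data[mid]=1<2: swap data[0],data[0]; lo=1,mid=1 → 1 2 1 1 1 2 2 1
data[mid]=2=2: mid=2
data[mid]=1<2: swap data[1],data[2]; lo=2,mid=3 → 1 1 2 1 1 2 2 1
data[mid]=1<2: swap data[2],data[3]; lo=3,mid=4 → 1 1 1 2 1 2 2 1
data[mid]=1<2: swap data[3],data[4]; lo=4,mid=5 → 1 1 1 1 2 2 2 1
data[mid]=2=2: mid=6
data[mid]=2=2: mid=7
data[mid]=1<2: swap data[4],data[7]; lo=5,mid=8 → 1 1 1 1 1 2 2 2
end: lo=5, hi=7; data = 1 1 1 1 1 2 2 2

1 1 1 1 1 2 2 2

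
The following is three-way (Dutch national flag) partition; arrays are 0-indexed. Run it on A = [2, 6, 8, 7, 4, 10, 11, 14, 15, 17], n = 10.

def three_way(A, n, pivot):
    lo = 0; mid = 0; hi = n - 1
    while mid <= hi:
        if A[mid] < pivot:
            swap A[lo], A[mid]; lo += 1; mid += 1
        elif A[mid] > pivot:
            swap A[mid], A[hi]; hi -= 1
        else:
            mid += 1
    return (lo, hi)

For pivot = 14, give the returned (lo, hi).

(7, 7)

pivot = 14; lo=0, mid=0, hi=9
A[mid]=2<14: swap A[0],A[0]; lo=1,mid=1 → [2, 6, 8, 7, 4, 10, 11, 14, 15, 17]
A[mid]=6<14: swap A[1],A[1]; lo=2,mid=2 → [2, 6, 8, 7, 4, 10, 11, 14, 15, 17]
A[mid]=8<14: swap A[2],A[2]; lo=3,mid=3 → [2, 6, 8, 7, 4, 10, 11, 14, 15, 17]
A[mid]=7<14: swap A[3],A[3]; lo=4,mid=4 → [2, 6, 8, 7, 4, 10, 11, 14, 15, 17]
A[mid]=4<14: swap A[4],A[4]; lo=5,mid=5 → [2, 6, 8, 7, 4, 10, 11, 14, 15, 17]
A[mid]=10<14: swap A[5],A[5]; lo=6,mid=6 → [2, 6, 8, 7, 4, 10, 11, 14, 15, 17]
A[mid]=11<14: swap A[6],A[6]; lo=7,mid=7 → [2, 6, 8, 7, 4, 10, 11, 14, 15, 17]
A[mid]=14=14: mid=8
A[mid]=15>14: swap A[8],A[9]; hi=8 → [2, 6, 8, 7, 4, 10, 11, 14, 17, 15]
A[mid]=17>14: swap A[8],A[8]; hi=7 → [2, 6, 8, 7, 4, 10, 11, 14, 17, 15]
end: lo=7, hi=7; A = [2, 6, 8, 7, 4, 10, 11, 14, 17, 15]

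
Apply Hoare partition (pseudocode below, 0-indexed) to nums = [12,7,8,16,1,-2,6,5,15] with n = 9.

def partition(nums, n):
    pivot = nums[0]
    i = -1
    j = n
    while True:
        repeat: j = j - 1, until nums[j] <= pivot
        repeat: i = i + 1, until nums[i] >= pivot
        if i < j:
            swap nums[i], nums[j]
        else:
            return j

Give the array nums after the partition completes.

pivot=12
j stops at 7 (5), i stops at 0 (12); swap ⇒ [5,7,8,16,1,-2,6,12,15]
j stops at 6 (6), i stops at 3 (16); swap ⇒ [5,7,8,6,1,-2,16,12,15]
j stops at 5, i stops at 6; i≥j ⇒ return 5. nums=[5,7,8,6,1,-2,16,12,15]

[5,7,8,6,1,-2,16,12,15]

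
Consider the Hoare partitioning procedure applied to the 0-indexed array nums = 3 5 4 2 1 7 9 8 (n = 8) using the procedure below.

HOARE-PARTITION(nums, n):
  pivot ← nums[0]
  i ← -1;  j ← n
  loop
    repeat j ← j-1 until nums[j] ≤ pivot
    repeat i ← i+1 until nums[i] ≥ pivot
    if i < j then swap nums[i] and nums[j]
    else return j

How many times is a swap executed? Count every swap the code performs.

pivot=3
j stops at 4 (1), i stops at 0 (3); swap ⇒ 1 5 4 2 3 7 9 8
j stops at 3 (2), i stops at 1 (5); swap ⇒ 1 2 4 5 3 7 9 8
j stops at 1, i stops at 2; i≥j ⇒ return 1. nums=1 2 4 5 3 7 9 8

2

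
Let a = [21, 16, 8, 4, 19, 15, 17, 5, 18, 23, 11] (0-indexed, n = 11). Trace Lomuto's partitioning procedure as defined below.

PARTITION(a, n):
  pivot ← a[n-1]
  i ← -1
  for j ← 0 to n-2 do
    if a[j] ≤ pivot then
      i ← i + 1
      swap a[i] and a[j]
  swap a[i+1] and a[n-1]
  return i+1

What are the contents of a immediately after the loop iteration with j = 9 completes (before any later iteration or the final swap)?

[8, 4, 5, 16, 19, 15, 17, 21, 18, 23, 11]

pivot=11, i=-1
j=0: 21>11, skip
j=1: 16>11, skip
j=2: 8≤11, i=0, swap(0,2) ⇒ [8, 16, 21, 4, 19, 15, 17, 5, 18, 23, 11]
j=3: 4≤11, i=1, swap(1,3) ⇒ [8, 4, 21, 16, 19, 15, 17, 5, 18, 23, 11]
j=4: 19>11, skip
j=5: 15>11, skip
j=6: 17>11, skip
j=7: 5≤11, i=2, swap(2,7) ⇒ [8, 4, 5, 16, 19, 15, 17, 21, 18, 23, 11]
j=8: 18>11, skip
j=9: 23>11, skip
(after j=9) a = [8, 4, 5, 16, 19, 15, 17, 21, 18, 23, 11]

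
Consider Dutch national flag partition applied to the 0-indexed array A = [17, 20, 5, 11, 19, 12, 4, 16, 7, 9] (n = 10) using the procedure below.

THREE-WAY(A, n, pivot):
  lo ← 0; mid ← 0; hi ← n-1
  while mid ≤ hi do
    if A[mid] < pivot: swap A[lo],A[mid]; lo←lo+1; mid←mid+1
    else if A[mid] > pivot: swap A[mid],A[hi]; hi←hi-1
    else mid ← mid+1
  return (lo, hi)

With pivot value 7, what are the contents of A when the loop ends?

lo=0 mid=0 hi=9
17>7: swap(0,9), hi=8 ⇒ [9, 20, 5, 11, 19, 12, 4, 16, 7, 17]
9>7: swap(0,8), hi=7 ⇒ [7, 20, 5, 11, 19, 12, 4, 16, 9, 17]
7=7: mid=1
20>7: swap(1,7), hi=6 ⇒ [7, 16, 5, 11, 19, 12, 4, 20, 9, 17]
16>7: swap(1,6), hi=5 ⇒ [7, 4, 5, 11, 19, 12, 16, 20, 9, 17]
4<7: swap(0,1), lo=1 mid=2 ⇒ [4, 7, 5, 11, 19, 12, 16, 20, 9, 17]
5<7: swap(1,2), lo=2 mid=3 ⇒ [4, 5, 7, 11, 19, 12, 16, 20, 9, 17]
11>7: swap(3,5), hi=4 ⇒ [4, 5, 7, 12, 19, 11, 16, 20, 9, 17]
12>7: swap(3,4), hi=3 ⇒ [4, 5, 7, 19, 12, 11, 16, 20, 9, 17]
19>7: swap(3,3), hi=2 ⇒ [4, 5, 7, 19, 12, 11, 16, 20, 9, 17]
done. lo=2 hi=2; A=[4, 5, 7, 19, 12, 11, 16, 20, 9, 17]

[4, 5, 7, 19, 12, 11, 16, 20, 9, 17]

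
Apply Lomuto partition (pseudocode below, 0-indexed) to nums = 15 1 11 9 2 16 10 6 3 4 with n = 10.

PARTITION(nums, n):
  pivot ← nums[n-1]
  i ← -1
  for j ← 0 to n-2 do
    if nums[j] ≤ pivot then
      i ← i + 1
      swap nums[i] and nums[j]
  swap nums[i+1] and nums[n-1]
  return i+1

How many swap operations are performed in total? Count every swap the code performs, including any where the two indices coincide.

4

pivot=4, i=-1
j=0: 15>4, skip
j=1: 1≤4, i=0, swap(0,1) ⇒ 1 15 11 9 2 16 10 6 3 4
j=2: 11>4, skip
j=3: 9>4, skip
j=4: 2≤4, i=1, swap(1,4) ⇒ 1 2 11 9 15 16 10 6 3 4
j=5: 16>4, skip
j=6: 10>4, skip
j=7: 6>4, skip
j=8: 3≤4, i=2, swap(2,8) ⇒ 1 2 3 9 15 16 10 6 11 4
swap(3,9) ⇒ 1 2 3 4 15 16 10 6 11 9; return 3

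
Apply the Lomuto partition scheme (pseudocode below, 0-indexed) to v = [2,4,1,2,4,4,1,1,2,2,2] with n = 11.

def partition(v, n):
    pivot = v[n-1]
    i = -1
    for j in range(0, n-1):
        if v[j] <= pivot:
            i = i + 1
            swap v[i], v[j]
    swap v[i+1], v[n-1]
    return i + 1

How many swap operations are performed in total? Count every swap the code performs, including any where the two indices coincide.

pivot = v[10] = 2; i = -1
j=0: v[0]=2 ≤ 2 → i=0, swap v[0],v[0] (no change) → [2,4,1,2,4,4,1,1,2,2,2]
j=1: v[1]=4 > 2 → no swap
j=2: v[2]=1 ≤ 2 → i=1, swap v[1],v[2] → [2,1,4,2,4,4,1,1,2,2,2]
j=3: v[3]=2 ≤ 2 → i=2, swap v[2],v[3] → [2,1,2,4,4,4,1,1,2,2,2]
j=4: v[4]=4 > 2 → no swap
j=5: v[5]=4 > 2 → no swap
j=6: v[6]=1 ≤ 2 → i=3, swap v[3],v[6] → [2,1,2,1,4,4,4,1,2,2,2]
j=7: v[7]=1 ≤ 2 → i=4, swap v[4],v[7] → [2,1,2,1,1,4,4,4,2,2,2]
j=8: v[8]=2 ≤ 2 → i=5, swap v[5],v[8] → [2,1,2,1,1,2,4,4,4,2,2]
j=9: v[9]=2 ≤ 2 → i=6, swap v[6],v[9] → [2,1,2,1,1,2,2,4,4,4,2]
final swap v[7],v[10] → [2,1,2,1,1,2,2,2,4,4,4]; return 7

8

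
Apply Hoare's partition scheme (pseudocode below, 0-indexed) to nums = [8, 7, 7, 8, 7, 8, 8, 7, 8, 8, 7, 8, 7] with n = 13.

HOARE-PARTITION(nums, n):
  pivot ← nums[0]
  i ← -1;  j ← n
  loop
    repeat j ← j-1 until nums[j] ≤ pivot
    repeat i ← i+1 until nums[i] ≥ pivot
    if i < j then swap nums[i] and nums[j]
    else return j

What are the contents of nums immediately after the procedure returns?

[7, 7, 7, 8, 7, 7, 8, 7, 8, 8, 8, 8, 8]

pivot = nums[0] = 8; i = -1, j = 13
j→12 (nums[12]=7≤8), i→0 (nums[0]=8≥8); i<j, swap → [7, 7, 7, 8, 7, 8, 8, 7, 8, 8, 7, 8, 8]
j→11 (nums[11]=8≤8), i→3 (nums[3]=8≥8); i<j, swap → [7, 7, 7, 8, 7, 8, 8, 7, 8, 8, 7, 8, 8]
j→10 (nums[10]=7≤8), i→5 (nums[5]=8≥8); i<j, swap → [7, 7, 7, 8, 7, 7, 8, 7, 8, 8, 8, 8, 8]
j→9 (nums[9]=8≤8), i→6 (nums[6]=8≥8); i<j, swap → [7, 7, 7, 8, 7, 7, 8, 7, 8, 8, 8, 8, 8]
j→8, i→8; i≥j, return j=8. nums = [7, 7, 7, 8, 7, 7, 8, 7, 8, 8, 8, 8, 8]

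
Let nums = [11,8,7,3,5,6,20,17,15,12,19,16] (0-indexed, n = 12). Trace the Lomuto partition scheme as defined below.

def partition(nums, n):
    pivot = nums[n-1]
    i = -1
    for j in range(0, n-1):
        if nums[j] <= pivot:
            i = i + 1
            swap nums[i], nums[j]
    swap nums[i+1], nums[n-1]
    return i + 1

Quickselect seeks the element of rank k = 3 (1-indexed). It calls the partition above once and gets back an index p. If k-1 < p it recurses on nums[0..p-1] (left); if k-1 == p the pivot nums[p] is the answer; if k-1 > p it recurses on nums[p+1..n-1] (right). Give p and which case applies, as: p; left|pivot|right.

pivot=16, i=-1
j=0: 11≤16, i=0, swap(0,0) ⇒ [11,8,7,3,5,6,20,17,15,12,19,16]
j=1: 8≤16, i=1, swap(1,1) ⇒ [11,8,7,3,5,6,20,17,15,12,19,16]
j=2: 7≤16, i=2, swap(2,2) ⇒ [11,8,7,3,5,6,20,17,15,12,19,16]
j=3: 3≤16, i=3, swap(3,3) ⇒ [11,8,7,3,5,6,20,17,15,12,19,16]
j=4: 5≤16, i=4, swap(4,4) ⇒ [11,8,7,3,5,6,20,17,15,12,19,16]
j=5: 6≤16, i=5, swap(5,5) ⇒ [11,8,7,3,5,6,20,17,15,12,19,16]
j=6: 20>16, skip
j=7: 17>16, skip
j=8: 15≤16, i=6, swap(6,8) ⇒ [11,8,7,3,5,6,15,17,20,12,19,16]
j=9: 12≤16, i=7, swap(7,9) ⇒ [11,8,7,3,5,6,15,12,20,17,19,16]
j=10: 19>16, skip
swap(8,11) ⇒ [11,8,7,3,5,6,15,12,16,17,19,20]; return 8
p = 8; k-1 = 2 < 8 ⇒ left

8; left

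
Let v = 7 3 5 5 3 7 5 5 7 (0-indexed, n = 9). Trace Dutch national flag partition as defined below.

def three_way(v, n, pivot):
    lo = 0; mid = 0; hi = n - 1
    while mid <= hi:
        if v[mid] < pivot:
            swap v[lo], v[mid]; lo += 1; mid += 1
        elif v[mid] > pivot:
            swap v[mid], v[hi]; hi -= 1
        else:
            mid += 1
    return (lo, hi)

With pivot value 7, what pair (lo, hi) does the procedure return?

lo=0 mid=0 hi=8
7=7: mid=1
3<7: swap(0,1), lo=1 mid=2 ⇒ 3 7 5 5 3 7 5 5 7
5<7: swap(1,2), lo=2 mid=3 ⇒ 3 5 7 5 3 7 5 5 7
5<7: swap(2,3), lo=3 mid=4 ⇒ 3 5 5 7 3 7 5 5 7
3<7: swap(3,4), lo=4 mid=5 ⇒ 3 5 5 3 7 7 5 5 7
7=7: mid=6
5<7: swap(4,6), lo=5 mid=7 ⇒ 3 5 5 3 5 7 7 5 7
5<7: swap(5,7), lo=6 mid=8 ⇒ 3 5 5 3 5 5 7 7 7
7=7: mid=9
done. lo=6 hi=8; v=3 5 5 3 5 5 7 7 7

(6, 8)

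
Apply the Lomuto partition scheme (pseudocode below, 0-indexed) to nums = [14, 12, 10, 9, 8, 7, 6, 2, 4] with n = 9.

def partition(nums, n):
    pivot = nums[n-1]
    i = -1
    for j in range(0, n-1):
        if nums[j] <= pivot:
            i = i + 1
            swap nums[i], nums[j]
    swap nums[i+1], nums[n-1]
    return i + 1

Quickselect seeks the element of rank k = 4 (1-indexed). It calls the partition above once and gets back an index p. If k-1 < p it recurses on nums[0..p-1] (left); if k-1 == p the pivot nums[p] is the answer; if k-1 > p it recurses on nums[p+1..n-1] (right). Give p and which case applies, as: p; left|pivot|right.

pivot = nums[8] = 4; i = -1
j=0: nums[0]=14 > 4 → no swap
j=1: nums[1]=12 > 4 → no swap
j=2: nums[2]=10 > 4 → no swap
j=3: nums[3]=9 > 4 → no swap
j=4: nums[4]=8 > 4 → no swap
j=5: nums[5]=7 > 4 → no swap
j=6: nums[6]=6 > 4 → no swap
j=7: nums[7]=2 ≤ 4 → i=0, swap nums[0],nums[7] → [2, 12, 10, 9, 8, 7, 6, 14, 4]
final swap nums[1],nums[8] → [2, 4, 10, 9, 8, 7, 6, 14, 12]; return 1
p = 1; k-1 = 3 > 1 ⇒ right

1; right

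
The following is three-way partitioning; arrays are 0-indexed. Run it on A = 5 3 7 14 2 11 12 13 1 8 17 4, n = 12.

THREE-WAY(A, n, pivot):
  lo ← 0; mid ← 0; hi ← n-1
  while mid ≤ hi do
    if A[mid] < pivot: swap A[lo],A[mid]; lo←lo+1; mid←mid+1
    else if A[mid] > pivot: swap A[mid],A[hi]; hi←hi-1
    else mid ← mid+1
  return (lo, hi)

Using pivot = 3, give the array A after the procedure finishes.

pivot = 3; lo=0, mid=0, hi=11
A[mid]=5>3: swap A[0],A[11]; hi=10 → 4 3 7 14 2 11 12 13 1 8 17 5
A[mid]=4>3: swap A[0],A[10]; hi=9 → 17 3 7 14 2 11 12 13 1 8 4 5
A[mid]=17>3: swap A[0],A[9]; hi=8 → 8 3 7 14 2 11 12 13 1 17 4 5
A[mid]=8>3: swap A[0],A[8]; hi=7 → 1 3 7 14 2 11 12 13 8 17 4 5
A[mid]=1<3: swap A[0],A[0]; lo=1,mid=1 → 1 3 7 14 2 11 12 13 8 17 4 5
A[mid]=3=3: mid=2
A[mid]=7>3: swap A[2],A[7]; hi=6 → 1 3 13 14 2 11 12 7 8 17 4 5
A[mid]=13>3: swap A[2],A[6]; hi=5 → 1 3 12 14 2 11 13 7 8 17 4 5
A[mid]=12>3: swap A[2],A[5]; hi=4 → 1 3 11 14 2 12 13 7 8 17 4 5
A[mid]=11>3: swap A[2],A[4]; hi=3 → 1 3 2 14 11 12 13 7 8 17 4 5
A[mid]=2<3: swap A[1],A[2]; lo=2,mid=3 → 1 2 3 14 11 12 13 7 8 17 4 5
A[mid]=14>3: swap A[3],A[3]; hi=2 → 1 2 3 14 11 12 13 7 8 17 4 5
end: lo=2, hi=2; A = 1 2 3 14 11 12 13 7 8 17 4 5

1 2 3 14 11 12 13 7 8 17 4 5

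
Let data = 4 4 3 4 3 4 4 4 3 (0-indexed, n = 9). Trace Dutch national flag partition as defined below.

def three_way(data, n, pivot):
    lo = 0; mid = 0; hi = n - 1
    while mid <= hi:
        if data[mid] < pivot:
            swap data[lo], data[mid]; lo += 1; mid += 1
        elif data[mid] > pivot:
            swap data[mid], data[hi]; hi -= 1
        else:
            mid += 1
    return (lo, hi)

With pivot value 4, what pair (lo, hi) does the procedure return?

(3, 8)

pivot = 4; lo=0, mid=0, hi=8
data[mid]=4=4: mid=1
data[mid]=4=4: mid=2
data[mid]=3<4: swap data[0],data[2]; lo=1,mid=3 → 3 4 4 4 3 4 4 4 3
data[mid]=4=4: mid=4
data[mid]=3<4: swap data[1],data[4]; lo=2,mid=5 → 3 3 4 4 4 4 4 4 3
data[mid]=4=4: mid=6
data[mid]=4=4: mid=7
data[mid]=4=4: mid=8
data[mid]=3<4: swap data[2],data[8]; lo=3,mid=9 → 3 3 3 4 4 4 4 4 4
end: lo=3, hi=8; data = 3 3 3 4 4 4 4 4 4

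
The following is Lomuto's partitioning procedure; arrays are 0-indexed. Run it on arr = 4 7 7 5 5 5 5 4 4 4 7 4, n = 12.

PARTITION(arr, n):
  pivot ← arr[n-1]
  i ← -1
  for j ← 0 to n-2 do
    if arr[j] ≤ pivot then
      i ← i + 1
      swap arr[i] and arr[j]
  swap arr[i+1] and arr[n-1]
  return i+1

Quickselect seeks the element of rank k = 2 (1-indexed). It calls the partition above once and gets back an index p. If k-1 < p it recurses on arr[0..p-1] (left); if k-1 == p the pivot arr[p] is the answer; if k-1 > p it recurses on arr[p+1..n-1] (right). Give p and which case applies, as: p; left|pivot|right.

pivot = arr[11] = 4; i = -1
j=0: arr[0]=4 ≤ 4 → i=0, swap arr[0],arr[0] (no change) → 4 7 7 5 5 5 5 4 4 4 7 4
j=1: arr[1]=7 > 4 → no swap
j=2: arr[2]=7 > 4 → no swap
j=3: arr[3]=5 > 4 → no swap
j=4: arr[4]=5 > 4 → no swap
j=5: arr[5]=5 > 4 → no swap
j=6: arr[6]=5 > 4 → no swap
j=7: arr[7]=4 ≤ 4 → i=1, swap arr[1],arr[7] → 4 4 7 5 5 5 5 7 4 4 7 4
j=8: arr[8]=4 ≤ 4 → i=2, swap arr[2],arr[8] → 4 4 4 5 5 5 5 7 7 4 7 4
j=9: arr[9]=4 ≤ 4 → i=3, swap arr[3],arr[9] → 4 4 4 4 5 5 5 7 7 5 7 4
j=10: arr[10]=7 > 4 → no swap
final swap arr[4],arr[11] → 4 4 4 4 4 5 5 7 7 5 7 5; return 4
p = 4; k-1 = 1 < 4 ⇒ left

4; left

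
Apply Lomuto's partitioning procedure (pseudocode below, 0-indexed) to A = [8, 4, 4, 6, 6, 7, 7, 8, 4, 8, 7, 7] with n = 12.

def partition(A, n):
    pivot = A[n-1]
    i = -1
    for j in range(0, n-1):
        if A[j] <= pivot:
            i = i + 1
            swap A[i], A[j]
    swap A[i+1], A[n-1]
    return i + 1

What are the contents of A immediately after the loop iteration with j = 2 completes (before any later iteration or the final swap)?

pivot = A[11] = 7; i = -1
j=0: A[0]=8 > 7 → no swap
j=1: A[1]=4 ≤ 7 → i=0, swap A[0],A[1] → [4, 8, 4, 6, 6, 7, 7, 8, 4, 8, 7, 7]
j=2: A[2]=4 ≤ 7 → i=1, swap A[1],A[2] → [4, 4, 8, 6, 6, 7, 7, 8, 4, 8, 7, 7]
(after j=2) A = [4, 4, 8, 6, 6, 7, 7, 8, 4, 8, 7, 7]

[4, 4, 8, 6, 6, 7, 7, 8, 4, 8, 7, 7]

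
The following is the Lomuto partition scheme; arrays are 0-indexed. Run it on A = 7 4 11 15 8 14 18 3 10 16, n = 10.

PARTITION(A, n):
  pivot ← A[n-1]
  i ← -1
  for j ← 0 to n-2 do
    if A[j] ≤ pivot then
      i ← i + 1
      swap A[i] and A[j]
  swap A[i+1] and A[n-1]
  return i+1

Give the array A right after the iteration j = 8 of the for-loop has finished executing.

pivot = A[9] = 16; i = -1
j=0: A[0]=7 ≤ 16 → i=0, swap A[0],A[0] (no change) → 7 4 11 15 8 14 18 3 10 16
j=1: A[1]=4 ≤ 16 → i=1, swap A[1],A[1] (no change) → 7 4 11 15 8 14 18 3 10 16
j=2: A[2]=11 ≤ 16 → i=2, swap A[2],A[2] (no change) → 7 4 11 15 8 14 18 3 10 16
j=3: A[3]=15 ≤ 16 → i=3, swap A[3],A[3] (no change) → 7 4 11 15 8 14 18 3 10 16
j=4: A[4]=8 ≤ 16 → i=4, swap A[4],A[4] (no change) → 7 4 11 15 8 14 18 3 10 16
j=5: A[5]=14 ≤ 16 → i=5, swap A[5],A[5] (no change) → 7 4 11 15 8 14 18 3 10 16
j=6: A[6]=18 > 16 → no swap
j=7: A[7]=3 ≤ 16 → i=6, swap A[6],A[7] → 7 4 11 15 8 14 3 18 10 16
j=8: A[8]=10 ≤ 16 → i=7, swap A[7],A[8] → 7 4 11 15 8 14 3 10 18 16
(after j=8) A = 7 4 11 15 8 14 3 10 18 16

7 4 11 15 8 14 3 10 18 16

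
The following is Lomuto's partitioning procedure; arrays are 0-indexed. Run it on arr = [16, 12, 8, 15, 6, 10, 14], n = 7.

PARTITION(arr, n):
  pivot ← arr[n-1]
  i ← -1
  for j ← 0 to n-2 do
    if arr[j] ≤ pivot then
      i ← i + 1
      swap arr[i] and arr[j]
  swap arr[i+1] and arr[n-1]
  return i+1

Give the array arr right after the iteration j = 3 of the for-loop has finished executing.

[12, 8, 16, 15, 6, 10, 14]

pivot = arr[6] = 14; i = -1
j=0: arr[0]=16 > 14 → no swap
j=1: arr[1]=12 ≤ 14 → i=0, swap arr[0],arr[1] → [12, 16, 8, 15, 6, 10, 14]
j=2: arr[2]=8 ≤ 14 → i=1, swap arr[1],arr[2] → [12, 8, 16, 15, 6, 10, 14]
j=3: arr[3]=15 > 14 → no swap
(after j=3) arr = [12, 8, 16, 15, 6, 10, 14]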